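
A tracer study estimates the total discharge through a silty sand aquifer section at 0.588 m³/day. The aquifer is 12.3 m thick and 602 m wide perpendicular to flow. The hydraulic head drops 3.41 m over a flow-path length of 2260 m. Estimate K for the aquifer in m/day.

0.0526

Cross-sectional area A = 602 × 12.3 = 7405 m².
Hydraulic gradient i = Δh / L = 3.41 / 2260 = 0.001509.
From Q = K·A·i, K = Q / (A·i) = 0.588 / (7405 × 0.001509) = 0.05263 m/day.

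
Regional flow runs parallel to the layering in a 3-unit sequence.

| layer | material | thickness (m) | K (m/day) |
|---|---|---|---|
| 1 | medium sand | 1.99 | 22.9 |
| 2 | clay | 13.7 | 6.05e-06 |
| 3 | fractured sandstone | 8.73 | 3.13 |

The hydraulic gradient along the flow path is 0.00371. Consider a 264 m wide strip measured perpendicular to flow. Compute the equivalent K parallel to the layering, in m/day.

Flow is parallel to layering, so each bed carries its own Darcy discharge and the transmissivities add.
Σ(K_i·b_i) = 22.9×1.99 + 6.05e-06×13.7 + 3.13×8.73 = 72.90 m²/day.
Total thickness b = 24.42 m, so K_eq = Σ(K_i·b_i)/b = 2.985 m/day.

2.99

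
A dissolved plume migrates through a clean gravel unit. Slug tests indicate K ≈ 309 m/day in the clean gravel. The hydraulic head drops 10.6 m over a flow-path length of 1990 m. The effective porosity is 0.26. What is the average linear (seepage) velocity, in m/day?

6.33

Hydraulic gradient i = Δh / L = 10.6 / 1990 = 0.005327.
Darcy flux q = K · i = 309.0 × 0.005327 = 1.646 m/day.
Seepage velocity v = q / n_e = 1.646 / 0.26 = 6.330 m/day.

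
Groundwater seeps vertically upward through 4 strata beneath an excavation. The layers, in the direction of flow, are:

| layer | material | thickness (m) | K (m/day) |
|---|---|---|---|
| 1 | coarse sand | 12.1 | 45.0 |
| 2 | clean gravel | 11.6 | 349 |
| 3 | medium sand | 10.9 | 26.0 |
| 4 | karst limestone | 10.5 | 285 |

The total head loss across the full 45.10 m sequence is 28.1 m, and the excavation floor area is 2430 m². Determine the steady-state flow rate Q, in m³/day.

Flow is perpendicular to layering, so the layers act in series and the equivalent K is the thickness-weighted harmonic mean.
Total thickness L = 12.1 + 11.6 + 10.9 + 10.5 = 45.10 m.
Σ(b_i/K_i) = 12.1/45.0 + 11.6/349 + 10.9/26.0 + 10.5/285 = 0.7582 d.
K_eq = L / Σ(b_i/K_i) = 45.10 / 0.7582 = 59.48 m/day.
Q = K_eq · A · (Δh/L) = 59.48 × 2430 × (28.1/45.10) = 90059 m³/day.

90100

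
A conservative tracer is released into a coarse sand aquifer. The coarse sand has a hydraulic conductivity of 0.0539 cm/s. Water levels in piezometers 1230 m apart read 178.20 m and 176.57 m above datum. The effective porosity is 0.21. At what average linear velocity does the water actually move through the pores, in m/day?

0.294

Convert K: 0.0539 cm/s × 864 = 46.57 m/day.
Hydraulic gradient i = (178.20 − 176.57) / 1230 = 1.63 / 1230 = 0.001325.
Darcy flux q = K · i = 46.57 × 0.001325 = 0.06171 m/day.
Seepage velocity v = q / n_e = 0.06171 / 0.21 = 0.2939 m/day.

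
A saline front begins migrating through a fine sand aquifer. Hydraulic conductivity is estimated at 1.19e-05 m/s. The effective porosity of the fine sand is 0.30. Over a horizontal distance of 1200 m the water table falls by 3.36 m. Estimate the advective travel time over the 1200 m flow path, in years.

342

Convert K: 1.19e-05 m/s × 86400 = 1.028 m/day.
Hydraulic gradient i = Δh / L = 3.36 / 1200 = 0.002800.
Darcy flux q = K · i = 1.028 × 0.002800 = 0.002879 m/day.
Seepage velocity v = q / n_e = 0.002879 / 0.30 = 0.009596 m/day.
Travel time t = L / v = 1200 / 0.009596 = 1.251e+05 days = 342.4 years.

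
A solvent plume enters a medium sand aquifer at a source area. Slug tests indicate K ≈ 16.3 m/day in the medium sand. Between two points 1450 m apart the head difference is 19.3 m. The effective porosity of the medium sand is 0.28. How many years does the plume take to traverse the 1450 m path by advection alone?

5.12

Hydraulic gradient i = Δh / L = 19.3 / 1450 = 0.01331.
Darcy flux q = K · i = 16.30 × 0.01331 = 0.2170 m/day.
Seepage velocity v = q / n_e = 0.2170 / 0.28 = 0.7749 m/day.
Travel time t = L / v = 1450 / 0.7749 = 1871 days = 5.123 years.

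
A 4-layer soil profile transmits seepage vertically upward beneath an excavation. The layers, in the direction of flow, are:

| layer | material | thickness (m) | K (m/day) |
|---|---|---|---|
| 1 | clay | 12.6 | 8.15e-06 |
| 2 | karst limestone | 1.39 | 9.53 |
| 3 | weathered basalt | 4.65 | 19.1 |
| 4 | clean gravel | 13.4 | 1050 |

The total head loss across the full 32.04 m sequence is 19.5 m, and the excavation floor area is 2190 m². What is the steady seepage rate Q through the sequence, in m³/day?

0.0276

Flow is perpendicular to layering, so the layers act in series and the equivalent K is the thickness-weighted harmonic mean.
Total thickness L = 12.6 + 1.39 + 4.65 + 13.4 = 32.04 m.
Σ(b_i/K_i) = 12.6/8.15e-06 + 1.39/9.53 + 4.65/19.1 + 13.4/1050 = 1.546e+06 d.
K_eq = L / Σ(b_i/K_i) = 32.04 / 1.546e+06 = 2.072e-05 m/day.
Q = K_eq · A · (Δh/L) = 2.072e-05 × 2190 × (19.5/32.04) = 0.02762 m³/day.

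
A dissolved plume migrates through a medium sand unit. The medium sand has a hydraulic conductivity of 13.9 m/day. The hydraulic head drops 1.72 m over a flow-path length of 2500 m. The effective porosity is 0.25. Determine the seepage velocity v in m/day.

0.0383

Hydraulic gradient i = Δh / L = 1.72 / 2500 = 0.0006880.
Darcy flux q = K · i = 13.90 × 0.0006880 = 0.009563 m/day.
Seepage velocity v = q / n_e = 0.009563 / 0.25 = 0.03825 m/day.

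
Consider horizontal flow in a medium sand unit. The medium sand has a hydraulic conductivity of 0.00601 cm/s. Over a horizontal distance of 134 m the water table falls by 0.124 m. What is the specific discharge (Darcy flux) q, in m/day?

0.00481

Convert K: 0.00601 cm/s × 864 = 5.193 m/day.
Hydraulic gradient i = Δh / L = 0.124 / 134 = 0.0009254.
Specific discharge q = K · i = 5.193 × 0.0009254 = 0.004805 m/day.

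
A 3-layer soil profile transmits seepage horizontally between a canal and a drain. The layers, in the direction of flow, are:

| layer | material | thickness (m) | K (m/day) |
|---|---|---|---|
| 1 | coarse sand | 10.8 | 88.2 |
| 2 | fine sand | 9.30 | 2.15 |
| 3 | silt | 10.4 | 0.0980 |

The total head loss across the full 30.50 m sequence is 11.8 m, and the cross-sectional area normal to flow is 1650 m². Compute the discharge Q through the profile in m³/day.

Flow is perpendicular to layering, so the layers act in series and the equivalent K is the thickness-weighted harmonic mean.
Total thickness L = 10.8 + 9.30 + 10.4 = 30.50 m.
Σ(b_i/K_i) = 10.8/88.2 + 9.30/2.15 + 10.4/0.0980 = 110.6 d.
K_eq = L / Σ(b_i/K_i) = 30.50 / 110.6 = 0.2758 m/day.
Q = K_eq · A · (Δh/L) = 0.2758 × 1650 × (11.8/30.50) = 176.1 m³/day.

176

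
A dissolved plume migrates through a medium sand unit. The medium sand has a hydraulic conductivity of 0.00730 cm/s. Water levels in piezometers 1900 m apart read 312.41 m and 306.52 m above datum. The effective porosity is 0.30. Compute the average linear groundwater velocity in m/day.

0.0652

Convert K: 0.00730 cm/s × 864 = 6.307 m/day.
Hydraulic gradient i = (312.41 − 306.52) / 1900 = 5.89 / 1900 = 0.003100.
Darcy flux q = K · i = 6.307 × 0.003100 = 0.01955 m/day.
Seepage velocity v = q / n_e = 0.01955 / 0.30 = 0.06517 m/day.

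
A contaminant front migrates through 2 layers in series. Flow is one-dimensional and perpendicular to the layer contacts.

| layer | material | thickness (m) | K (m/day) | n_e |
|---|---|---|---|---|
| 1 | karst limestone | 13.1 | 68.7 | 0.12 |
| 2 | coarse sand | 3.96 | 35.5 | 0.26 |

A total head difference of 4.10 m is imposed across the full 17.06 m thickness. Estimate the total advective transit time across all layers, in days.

0.192

With flow normal to the layers, continuity requires the same specific discharge q through every layer.
Σ(b_i/K_i) = 13.1/68.7 + 3.96/35.5 = 0.3022 d.
q = Δh / Σ(b_i/K_i) = 4.10 / 0.3022 = 13.57 m/day.
In each layer the seepage velocity is v_i = q/n_i, so the layer transit time is t_i = b_i·n_i / q:
  layer 1 (karst limestone): t_1 = 13.1 × 0.12 / 13.57 = 0.1159 d
  layer 2 (coarse sand): t_2 = 3.96 × 0.26 / 13.57 = 0.07590 d
Total t = Σ t_i = 0.1918 days.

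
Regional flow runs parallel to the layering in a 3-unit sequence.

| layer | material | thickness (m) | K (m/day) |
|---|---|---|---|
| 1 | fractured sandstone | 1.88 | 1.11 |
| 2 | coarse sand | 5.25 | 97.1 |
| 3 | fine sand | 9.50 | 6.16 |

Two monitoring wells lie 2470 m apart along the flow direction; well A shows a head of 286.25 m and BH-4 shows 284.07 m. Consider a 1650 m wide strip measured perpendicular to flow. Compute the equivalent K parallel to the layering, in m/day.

Flow is parallel to layering, so each bed carries its own Darcy discharge and the transmissivities add.
Σ(K_i·b_i) = 1.11×1.88 + 97.1×5.25 + 6.16×9.50 = 570.4 m²/day.
Total thickness b = 16.63 m, so K_eq = Σ(K_i·b_i)/b = 34.30 m/day.

34.3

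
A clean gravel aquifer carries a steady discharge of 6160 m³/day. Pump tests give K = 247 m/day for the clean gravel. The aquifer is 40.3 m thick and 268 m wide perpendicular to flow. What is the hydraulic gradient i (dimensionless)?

0.00231

Cross-sectional area A = 268 × 40.3 = 10800 m².
From Q = K·A·i, i = Q / (K·A) = 6160 / (247.0 × 10800) = 0.002309.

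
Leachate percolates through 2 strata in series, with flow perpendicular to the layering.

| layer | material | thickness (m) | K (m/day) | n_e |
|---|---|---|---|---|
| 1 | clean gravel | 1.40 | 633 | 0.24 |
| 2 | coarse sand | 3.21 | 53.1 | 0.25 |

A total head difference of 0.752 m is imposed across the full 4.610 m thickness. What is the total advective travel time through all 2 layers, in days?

0.0949

With flow normal to the layers, continuity requires the same specific discharge q through every layer.
Σ(b_i/K_i) = 1.40/633 + 3.21/53.1 = 0.06266 d.
q = Δh / Σ(b_i/K_i) = 0.752 / 0.06266 = 12.00 m/day.
In each layer the seepage velocity is v_i = q/n_i, so the layer transit time is t_i = b_i·n_i / q:
  layer 1 (clean gravel): t_1 = 1.40 × 0.24 / 12.00 = 0.02800 d
  layer 2 (coarse sand): t_2 = 3.21 × 0.25 / 12.00 = 0.06687 d
Total t = Σ t_i = 0.09487 days.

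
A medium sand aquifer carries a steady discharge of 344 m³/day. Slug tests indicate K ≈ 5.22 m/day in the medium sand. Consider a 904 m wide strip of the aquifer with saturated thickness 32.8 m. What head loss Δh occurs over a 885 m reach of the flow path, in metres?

Cross-sectional area A = 904 × 32.8 = 29651 m².
From Q = K·A·i, i = Q / (K·A) = 344 / (5.220 × 29651) = 0.002223.
Head loss Δh = i · L = 0.002223 × 885 = 1.967 m.

1.97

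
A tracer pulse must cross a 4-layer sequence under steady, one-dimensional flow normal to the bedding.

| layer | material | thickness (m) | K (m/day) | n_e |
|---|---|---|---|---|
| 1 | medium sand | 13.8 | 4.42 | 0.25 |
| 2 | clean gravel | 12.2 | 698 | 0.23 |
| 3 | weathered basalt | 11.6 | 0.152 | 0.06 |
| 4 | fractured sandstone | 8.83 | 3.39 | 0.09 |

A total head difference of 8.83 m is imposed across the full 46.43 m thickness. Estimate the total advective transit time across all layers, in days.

With flow normal to the layers, continuity requires the same specific discharge q through every layer.
Σ(b_i/K_i) = 13.8/4.42 + 12.2/698 + 11.6/0.152 + 8.83/3.39 = 82.06 d.
q = Δh / Σ(b_i/K_i) = 8.83 / 82.06 = 0.1076 m/day.
In each layer the seepage velocity is v_i = q/n_i, so the layer transit time is t_i = b_i·n_i / q:
  layer 1 (medium sand): t_1 = 13.8 × 0.25 / 0.1076 = 32.06 d
  layer 2 (clean gravel): t_2 = 12.2 × 0.23 / 0.1076 = 26.08 d
  layer 3 (weathered basalt): t_3 = 11.6 × 0.06 / 0.1076 = 6.468 d
  layer 4 (fractured sandstone): t_4 = 8.83 × 0.09 / 0.1076 = 7.385 d
Total t = Σ t_i = 71.99 days.

72.0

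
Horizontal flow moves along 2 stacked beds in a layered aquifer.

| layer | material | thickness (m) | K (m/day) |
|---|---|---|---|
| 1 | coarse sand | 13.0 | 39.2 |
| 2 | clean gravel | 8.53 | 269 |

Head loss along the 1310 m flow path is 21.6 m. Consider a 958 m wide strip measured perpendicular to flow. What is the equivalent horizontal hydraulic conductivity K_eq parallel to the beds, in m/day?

130

Flow is parallel to layering, so each bed carries its own Darcy discharge and the transmissivities add.
Σ(K_i·b_i) = 39.2×13.0 + 269×8.53 = 2804 m²/day.
Total thickness b = 21.53 m, so K_eq = Σ(K_i·b_i)/b = 130.2 m/day.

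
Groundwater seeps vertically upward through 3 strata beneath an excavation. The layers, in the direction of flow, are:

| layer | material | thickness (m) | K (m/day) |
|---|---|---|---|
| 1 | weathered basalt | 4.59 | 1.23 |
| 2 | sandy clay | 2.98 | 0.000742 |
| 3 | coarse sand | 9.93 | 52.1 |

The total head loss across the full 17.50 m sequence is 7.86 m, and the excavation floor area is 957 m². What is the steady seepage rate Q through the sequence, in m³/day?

1.87

Flow is perpendicular to layering, so the layers act in series and the equivalent K is the thickness-weighted harmonic mean.
Total thickness L = 4.59 + 2.98 + 9.93 = 17.50 m.
Σ(b_i/K_i) = 4.59/1.23 + 2.98/0.000742 + 9.93/52.1 = 4020 d.
K_eq = L / Σ(b_i/K_i) = 17.50 / 4020 = 0.004353 m/day.
Q = K_eq · A · (Δh/L) = 0.004353 × 957 × (7.86/17.50) = 1.871 m³/day.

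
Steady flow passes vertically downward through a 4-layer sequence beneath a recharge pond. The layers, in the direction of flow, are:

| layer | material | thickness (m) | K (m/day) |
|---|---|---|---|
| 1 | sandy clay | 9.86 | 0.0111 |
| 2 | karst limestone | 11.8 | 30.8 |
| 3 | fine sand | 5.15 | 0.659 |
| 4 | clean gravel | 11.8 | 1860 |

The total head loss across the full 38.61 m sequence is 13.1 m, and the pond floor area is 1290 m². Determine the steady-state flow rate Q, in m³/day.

18.9

Flow is perpendicular to layering, so the layers act in series and the equivalent K is the thickness-weighted harmonic mean.
Total thickness L = 9.86 + 11.8 + 5.15 + 11.8 = 38.61 m.
Σ(b_i/K_i) = 9.86/0.0111 + 11.8/30.8 + 5.15/0.659 + 11.8/1860 = 896.5 d.
K_eq = L / Σ(b_i/K_i) = 38.61 / 896.5 = 0.04307 m/day.
Q = K_eq · A · (Δh/L) = 0.04307 × 1290 × (13.1/38.61) = 18.85 m³/day.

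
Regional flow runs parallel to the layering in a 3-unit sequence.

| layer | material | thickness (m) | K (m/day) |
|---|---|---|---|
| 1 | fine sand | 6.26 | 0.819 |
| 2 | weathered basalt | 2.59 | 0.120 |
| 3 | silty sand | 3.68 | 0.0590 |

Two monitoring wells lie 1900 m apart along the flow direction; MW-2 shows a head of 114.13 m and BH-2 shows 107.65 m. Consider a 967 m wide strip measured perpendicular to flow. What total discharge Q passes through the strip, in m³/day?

18.6

Flow is parallel to layering, so each bed carries its own Darcy discharge and the transmissivities add.
Σ(K_i·b_i) = 0.819×6.26 + 0.120×2.59 + 0.0590×3.68 = 5.655 m²/day.
Hydraulic gradient i = (114.13 − 107.65) / 1900 = 6.48 / 1900 = 0.003411.
Q = Σ(K_i·b_i) · W · i = 5.655 × 967 × 0.003411 = 18.65 m³/day.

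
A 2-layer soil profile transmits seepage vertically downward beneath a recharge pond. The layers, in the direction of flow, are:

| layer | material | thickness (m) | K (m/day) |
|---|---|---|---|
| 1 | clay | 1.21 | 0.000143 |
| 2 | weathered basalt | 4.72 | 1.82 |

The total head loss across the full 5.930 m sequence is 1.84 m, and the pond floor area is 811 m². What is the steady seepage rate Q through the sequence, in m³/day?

0.176

Flow is perpendicular to layering, so the layers act in series and the equivalent K is the thickness-weighted harmonic mean.
Total thickness L = 1.21 + 4.72 = 5.930 m.
Σ(b_i/K_i) = 1.21/0.000143 + 4.72/1.82 = 8464 d.
K_eq = L / Σ(b_i/K_i) = 5.930 / 8464 = 0.0007006 m/day.
Q = K_eq · A · (Δh/L) = 0.0007006 × 811 × (1.84/5.930) = 0.1763 m³/day.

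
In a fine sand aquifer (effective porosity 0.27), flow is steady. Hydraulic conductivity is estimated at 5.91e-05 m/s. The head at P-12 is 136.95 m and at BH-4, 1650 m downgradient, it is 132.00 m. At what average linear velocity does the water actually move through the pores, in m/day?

0.0567

Convert K: 5.91e-05 m/s × 86400 = 5.106 m/day.
Hydraulic gradient i = (136.95 − 132.00) / 1650 = 4.95 / 1650 = 0.003000.
Darcy flux q = K · i = 5.106 × 0.003000 = 0.01532 m/day.
Seepage velocity v = q / n_e = 0.01532 / 0.27 = 0.05674 m/day.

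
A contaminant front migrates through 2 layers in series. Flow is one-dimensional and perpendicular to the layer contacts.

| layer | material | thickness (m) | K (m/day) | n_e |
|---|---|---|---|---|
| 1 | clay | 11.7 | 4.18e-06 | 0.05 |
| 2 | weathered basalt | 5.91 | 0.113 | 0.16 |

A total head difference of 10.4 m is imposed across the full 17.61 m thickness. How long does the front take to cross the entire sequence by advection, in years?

1130

With flow normal to the layers, continuity requires the same specific discharge q through every layer.
Σ(b_i/K_i) = 11.7/4.18e-06 + 5.91/0.113 = 2.799e+06 d.
q = Δh / Σ(b_i/K_i) = 10.4 / 2.799e+06 = 3.715e-06 m/day.
In each layer the seepage velocity is v_i = q/n_i, so the layer transit time is t_i = b_i·n_i / q:
  layer 1 (clay): t_1 = 11.7 × 0.05 / 3.715e-06 = 1.574e+05 d
  layer 2 (weathered basalt): t_2 = 5.91 × 0.16 / 3.715e-06 = 2.545e+05 d
Total t = Σ t_i = 4.120e+05 days = 1128 years.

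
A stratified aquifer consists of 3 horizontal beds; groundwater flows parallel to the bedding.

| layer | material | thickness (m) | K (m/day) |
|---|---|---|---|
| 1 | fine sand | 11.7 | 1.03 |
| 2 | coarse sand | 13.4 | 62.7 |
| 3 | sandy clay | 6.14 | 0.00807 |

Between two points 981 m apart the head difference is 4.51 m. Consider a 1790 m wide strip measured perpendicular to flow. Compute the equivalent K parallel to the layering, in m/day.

27.3

Flow is parallel to layering, so each bed carries its own Darcy discharge and the transmissivities add.
Σ(K_i·b_i) = 1.03×11.7 + 62.7×13.4 + 0.00807×6.14 = 852.3 m²/day.
Total thickness b = 31.24 m, so K_eq = Σ(K_i·b_i)/b = 27.28 m/day.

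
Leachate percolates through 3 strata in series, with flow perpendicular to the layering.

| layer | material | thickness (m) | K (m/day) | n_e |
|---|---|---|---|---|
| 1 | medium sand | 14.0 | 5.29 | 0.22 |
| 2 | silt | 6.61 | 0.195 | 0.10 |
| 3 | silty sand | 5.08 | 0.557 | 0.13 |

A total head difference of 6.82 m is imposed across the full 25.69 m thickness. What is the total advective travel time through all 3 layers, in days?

With flow normal to the layers, continuity requires the same specific discharge q through every layer.
Σ(b_i/K_i) = 14.0/5.29 + 6.61/0.195 + 5.08/0.557 = 45.66 d.
q = Δh / Σ(b_i/K_i) = 6.82 / 45.66 = 0.1494 m/day.
In each layer the seepage velocity is v_i = q/n_i, so the layer transit time is t_i = b_i·n_i / q:
  layer 1 (medium sand): t_1 = 14.0 × 0.22 / 0.1494 = 20.62 d
  layer 2 (silt): t_2 = 6.61 × 0.10 / 0.1494 = 4.426 d
  layer 3 (silty sand): t_3 = 5.08 × 0.13 / 0.1494 = 4.422 d
Total t = Σ t_i = 29.47 days.

29.5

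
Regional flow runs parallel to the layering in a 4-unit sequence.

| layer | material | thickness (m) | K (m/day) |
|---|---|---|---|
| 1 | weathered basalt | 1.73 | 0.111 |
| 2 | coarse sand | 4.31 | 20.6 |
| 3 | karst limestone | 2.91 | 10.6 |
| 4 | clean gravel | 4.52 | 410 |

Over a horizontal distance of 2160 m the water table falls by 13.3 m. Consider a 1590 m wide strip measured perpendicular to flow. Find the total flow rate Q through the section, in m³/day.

19300

Flow is parallel to layering, so each bed carries its own Darcy discharge and the transmissivities add.
Σ(K_i·b_i) = 0.111×1.73 + 20.6×4.31 + 10.6×2.91 + 410×4.52 = 1973 m²/day.
Hydraulic gradient i = Δh / L = 13.3 / 2160 = 0.006157.
Q = Σ(K_i·b_i) · W · i = 1973 × 1590 × 0.006157 = 19316 m³/day.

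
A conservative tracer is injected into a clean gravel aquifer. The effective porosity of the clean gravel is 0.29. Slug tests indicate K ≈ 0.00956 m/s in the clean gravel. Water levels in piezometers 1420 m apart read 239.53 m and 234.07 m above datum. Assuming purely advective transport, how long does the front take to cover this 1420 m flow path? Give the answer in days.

Convert K: 0.00956 m/s × 86400 = 826.0 m/day.
Hydraulic gradient i = (239.53 − 234.07) / 1420 = 5.46 / 1420 = 0.003845.
Darcy flux q = K · i = 826.0 × 0.003845 = 3.176 m/day.
Seepage velocity v = q / n_e = 3.176 / 0.29 = 10.95 m/day.
Travel time t = L / v = 1420 / 10.95 = 129.7 days.

130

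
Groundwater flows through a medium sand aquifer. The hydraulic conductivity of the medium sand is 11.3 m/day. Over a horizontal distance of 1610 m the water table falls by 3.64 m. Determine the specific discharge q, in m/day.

0.0255

Hydraulic gradient i = Δh / L = 3.64 / 1610 = 0.002261.
Specific discharge q = K · i = 11.30 × 0.002261 = 0.02555 m/day.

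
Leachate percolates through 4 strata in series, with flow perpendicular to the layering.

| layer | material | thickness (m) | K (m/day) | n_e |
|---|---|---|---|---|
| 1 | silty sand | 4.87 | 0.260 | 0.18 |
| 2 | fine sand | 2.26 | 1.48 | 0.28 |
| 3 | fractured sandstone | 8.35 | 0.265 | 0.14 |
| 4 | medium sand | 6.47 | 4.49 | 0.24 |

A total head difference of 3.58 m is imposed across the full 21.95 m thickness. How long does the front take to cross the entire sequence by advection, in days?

With flow normal to the layers, continuity requires the same specific discharge q through every layer.
Σ(b_i/K_i) = 4.87/0.260 + 2.26/1.48 + 8.35/0.265 + 6.47/4.49 = 53.21 d.
q = Δh / Σ(b_i/K_i) = 3.58 / 53.21 = 0.06728 m/day.
In each layer the seepage velocity is v_i = q/n_i, so the layer transit time is t_i = b_i·n_i / q:
  layer 1 (silty sand): t_1 = 4.87 × 0.18 / 0.06728 = 13.03 d
  layer 2 (fine sand): t_2 = 2.26 × 0.28 / 0.06728 = 9.405 d
  layer 3 (fractured sandstone): t_3 = 8.35 × 0.14 / 0.06728 = 17.37 d
  layer 4 (medium sand): t_4 = 6.47 × 0.24 / 0.06728 = 23.08 d
Total t = Σ t_i = 62.89 days.

62.9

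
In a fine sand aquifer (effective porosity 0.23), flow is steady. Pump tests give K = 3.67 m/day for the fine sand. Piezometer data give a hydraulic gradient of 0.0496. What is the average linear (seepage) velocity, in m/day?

Hydraulic gradient i = 0.0496.
Darcy flux q = K · i = 3.670 × 0.04960 = 0.1820 m/day.
Seepage velocity v = q / n_e = 0.1820 / 0.23 = 0.7914 m/day.

0.791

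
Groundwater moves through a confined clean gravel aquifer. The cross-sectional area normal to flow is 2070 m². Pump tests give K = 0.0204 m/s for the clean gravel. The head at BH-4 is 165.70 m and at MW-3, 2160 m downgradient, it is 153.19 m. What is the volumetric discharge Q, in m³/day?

21100

Convert K: 0.0204 m/s × 86400 = 1763 m/day.
Hydraulic gradient i = (165.70 − 153.19) / 2160 = 12.51 / 2160 = 0.005792.
Darcy's law: Q = K · A · i = 1763 × 2070 × 0.005792 = 21131 m³/day.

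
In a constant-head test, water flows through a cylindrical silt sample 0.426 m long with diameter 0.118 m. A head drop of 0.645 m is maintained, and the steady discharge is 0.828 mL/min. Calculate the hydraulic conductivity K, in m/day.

0.0720

Cross-sectional area A = π·(d/2)² = π × (0.118/2)² = 0.01094 m².
Convert discharge: 0.828 mL/min = 1.380e-08 m³/s.
Darcy's law rearranged: K = Q·L / (A·Δh) = 1.380e-08 × 0.426 / (0.01094 × 0.645) = 8.334e-07 m/s = 0.07201 m/day.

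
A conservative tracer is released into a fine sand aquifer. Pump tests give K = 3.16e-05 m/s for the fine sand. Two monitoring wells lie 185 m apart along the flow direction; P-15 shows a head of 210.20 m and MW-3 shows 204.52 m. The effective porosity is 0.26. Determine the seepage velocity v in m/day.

0.322

Convert K: 3.16e-05 m/s × 86400 = 2.730 m/day.
Hydraulic gradient i = (210.20 − 204.52) / 185 = 5.68 / 185 = 0.03070.
Darcy flux q = K · i = 2.730 × 0.03070 = 0.08383 m/day.
Seepage velocity v = q / n_e = 0.08383 / 0.26 = 0.3224 m/day.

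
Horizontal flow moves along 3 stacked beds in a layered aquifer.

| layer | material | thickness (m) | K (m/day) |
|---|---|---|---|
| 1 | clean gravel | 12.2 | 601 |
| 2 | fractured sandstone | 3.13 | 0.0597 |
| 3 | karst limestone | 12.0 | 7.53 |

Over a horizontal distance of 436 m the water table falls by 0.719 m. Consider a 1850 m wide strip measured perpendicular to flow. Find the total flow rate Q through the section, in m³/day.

22600

Flow is parallel to layering, so each bed carries its own Darcy discharge and the transmissivities add.
Σ(K_i·b_i) = 601×12.2 + 0.0597×3.13 + 7.53×12.0 = 7423 m²/day.
Hydraulic gradient i = Δh / L = 0.719 / 436 = 0.001649.
Q = Σ(K_i·b_i) · W · i = 7423 × 1850 × 0.001649 = 22645 m³/day.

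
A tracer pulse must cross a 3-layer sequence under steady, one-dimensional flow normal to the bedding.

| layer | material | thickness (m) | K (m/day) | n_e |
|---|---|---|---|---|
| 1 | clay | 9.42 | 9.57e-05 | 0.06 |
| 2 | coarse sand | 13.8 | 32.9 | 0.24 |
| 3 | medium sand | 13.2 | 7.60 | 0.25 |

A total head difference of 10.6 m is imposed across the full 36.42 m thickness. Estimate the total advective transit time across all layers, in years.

With flow normal to the layers, continuity requires the same specific discharge q through every layer.
Σ(b_i/K_i) = 9.42/9.57e-05 + 13.8/32.9 + 13.2/7.60 = 98435 d.
q = Δh / Σ(b_i/K_i) = 10.6 / 98435 = 0.0001077 m/day.
In each layer the seepage velocity is v_i = q/n_i, so the layer transit time is t_i = b_i·n_i / q:
  layer 1 (clay): t_1 = 9.42 × 0.06 / 0.0001077 = 5249 d
  layer 2 (coarse sand): t_2 = 13.8 × 0.24 / 0.0001077 = 30756 d
  layer 3 (medium sand): t_3 = 13.2 × 0.25 / 0.0001077 = 30645 d
Total t = Σ t_i = 66650 days = 182.5 years.

182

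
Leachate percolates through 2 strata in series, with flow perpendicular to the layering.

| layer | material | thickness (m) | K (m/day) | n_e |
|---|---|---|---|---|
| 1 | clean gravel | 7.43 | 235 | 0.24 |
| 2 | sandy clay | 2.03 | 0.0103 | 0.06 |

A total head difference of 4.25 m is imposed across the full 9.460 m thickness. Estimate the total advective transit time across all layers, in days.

With flow normal to the layers, continuity requires the same specific discharge q through every layer.
Σ(b_i/K_i) = 7.43/235 + 2.03/0.0103 = 197.1 d.
q = Δh / Σ(b_i/K_i) = 4.25 / 197.1 = 0.02156 m/day.
In each layer the seepage velocity is v_i = q/n_i, so the layer transit time is t_i = b_i·n_i / q:
  layer 1 (clean gravel): t_1 = 7.43 × 0.24 / 0.02156 = 82.71 d
  layer 2 (sandy clay): t_2 = 2.03 × 0.06 / 0.02156 = 5.649 d
Total t = Σ t_i = 88.36 days.

88.4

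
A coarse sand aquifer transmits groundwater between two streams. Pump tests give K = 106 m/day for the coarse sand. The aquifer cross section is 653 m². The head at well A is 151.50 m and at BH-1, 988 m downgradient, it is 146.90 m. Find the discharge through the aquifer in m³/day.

Hydraulic gradient i = (151.50 − 146.90) / 988 = 4.6 / 988 = 0.004656.
Darcy's law: Q = K · A · i = 106.0 × 653.0 × 0.004656 = 322.3 m³/day.

322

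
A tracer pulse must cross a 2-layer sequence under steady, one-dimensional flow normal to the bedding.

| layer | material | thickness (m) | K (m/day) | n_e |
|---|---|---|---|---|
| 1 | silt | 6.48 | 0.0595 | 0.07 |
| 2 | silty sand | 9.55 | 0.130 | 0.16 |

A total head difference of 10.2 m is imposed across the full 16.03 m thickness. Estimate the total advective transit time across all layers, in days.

35.4

With flow normal to the layers, continuity requires the same specific discharge q through every layer.
Σ(b_i/K_i) = 6.48/0.0595 + 9.55/0.130 = 182.4 d.
q = Δh / Σ(b_i/K_i) = 10.2 / 182.4 = 0.05593 m/day.
In each layer the seepage velocity is v_i = q/n_i, so the layer transit time is t_i = b_i·n_i / q:
  layer 1 (silt): t_1 = 6.48 × 0.07 / 0.05593 = 8.110 d
  layer 2 (silty sand): t_2 = 9.55 × 0.16 / 0.05593 = 27.32 d
Total t = Σ t_i = 35.43 days.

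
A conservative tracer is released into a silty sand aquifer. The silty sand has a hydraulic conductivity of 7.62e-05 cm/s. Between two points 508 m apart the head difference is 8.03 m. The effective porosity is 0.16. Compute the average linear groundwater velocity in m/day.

0.00650

Convert K: 7.62e-05 cm/s × 864 = 0.06584 m/day.
Hydraulic gradient i = Δh / L = 8.03 / 508 = 0.01581.
Darcy flux q = K · i = 0.06584 × 0.01581 = 0.001041 m/day.
Seepage velocity v = q / n_e = 0.001041 / 0.16 = 0.006504 m/day.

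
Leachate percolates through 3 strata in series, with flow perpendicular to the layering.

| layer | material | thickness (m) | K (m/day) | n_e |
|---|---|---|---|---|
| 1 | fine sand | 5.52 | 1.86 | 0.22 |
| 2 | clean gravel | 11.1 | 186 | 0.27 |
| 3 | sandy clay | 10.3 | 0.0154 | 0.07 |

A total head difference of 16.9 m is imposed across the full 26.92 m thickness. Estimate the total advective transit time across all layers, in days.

With flow normal to the layers, continuity requires the same specific discharge q through every layer.
Σ(b_i/K_i) = 5.52/1.86 + 11.1/186 + 10.3/0.0154 = 671.9 d.
q = Δh / Σ(b_i/K_i) = 16.9 / 671.9 = 0.02515 m/day.
In each layer the seepage velocity is v_i = q/n_i, so the layer transit time is t_i = b_i·n_i / q:
  layer 1 (fine sand): t_1 = 5.52 × 0.22 / 0.02515 = 48.28 d
  layer 2 (clean gravel): t_2 = 11.1 × 0.27 / 0.02515 = 119.1 d
  layer 3 (sandy clay): t_3 = 10.3 × 0.07 / 0.02515 = 28.66 d
Total t = Σ t_i = 196.1 days.

196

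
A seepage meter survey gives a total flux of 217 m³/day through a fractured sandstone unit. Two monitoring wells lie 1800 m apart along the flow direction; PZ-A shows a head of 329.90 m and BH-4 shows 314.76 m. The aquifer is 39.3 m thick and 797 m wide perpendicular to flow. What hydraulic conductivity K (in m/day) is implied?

Cross-sectional area A = 797 × 39.3 = 31322 m².
Hydraulic gradient i = (329.90 − 314.76) / 1800 = 15.14 / 1800 = 0.008411.
From Q = K·A·i, K = Q / (A·i) = 217 / (31322 × 0.008411) = 0.8237 m/day.

0.824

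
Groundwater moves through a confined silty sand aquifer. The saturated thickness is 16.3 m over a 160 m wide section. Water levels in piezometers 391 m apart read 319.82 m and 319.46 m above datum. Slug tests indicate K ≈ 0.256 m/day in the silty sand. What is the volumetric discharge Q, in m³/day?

0.615

Cross-sectional area A = 160 × 16.3 = 2608 m².
Hydraulic gradient i = (319.82 − 319.46) / 391 = 0.36 / 391 = 0.0009207.
Darcy's law: Q = K · A · i = 0.2560 × 2608 × 0.0009207 = 0.6147 m³/day.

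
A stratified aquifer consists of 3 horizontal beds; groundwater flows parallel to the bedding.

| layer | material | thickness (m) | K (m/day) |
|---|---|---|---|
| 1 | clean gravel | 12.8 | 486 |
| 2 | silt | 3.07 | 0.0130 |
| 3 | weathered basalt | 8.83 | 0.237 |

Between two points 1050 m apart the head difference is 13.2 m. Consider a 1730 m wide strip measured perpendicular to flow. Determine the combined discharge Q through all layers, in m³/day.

135000

Flow is parallel to layering, so each bed carries its own Darcy discharge and the transmissivities add.
Σ(K_i·b_i) = 486×12.8 + 0.0130×3.07 + 0.237×8.83 = 6223 m²/day.
Hydraulic gradient i = Δh / L = 13.2 / 1050 = 0.01257.
Q = Σ(K_i·b_i) · W · i = 6223 × 1730 × 0.01257 = 1.353e+05 m³/day.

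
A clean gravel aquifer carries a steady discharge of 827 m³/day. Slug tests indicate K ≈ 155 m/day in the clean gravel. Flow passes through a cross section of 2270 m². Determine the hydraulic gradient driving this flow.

0.00235

From Q = K·A·i, i = Q / (K·A) = 827 / (155.0 × 2270) = 0.002350.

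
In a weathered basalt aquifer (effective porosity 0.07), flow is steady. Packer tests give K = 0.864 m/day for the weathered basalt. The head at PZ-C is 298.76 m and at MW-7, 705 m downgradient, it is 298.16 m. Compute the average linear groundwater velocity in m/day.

0.0105

Hydraulic gradient i = (298.76 − 298.16) / 705 = 0.6 / 705 = 0.0008511.
Darcy flux q = K · i = 0.8640 × 0.0008511 = 0.0007353 m/day.
Seepage velocity v = q / n_e = 0.0007353 / 0.07 = 0.01050 m/day.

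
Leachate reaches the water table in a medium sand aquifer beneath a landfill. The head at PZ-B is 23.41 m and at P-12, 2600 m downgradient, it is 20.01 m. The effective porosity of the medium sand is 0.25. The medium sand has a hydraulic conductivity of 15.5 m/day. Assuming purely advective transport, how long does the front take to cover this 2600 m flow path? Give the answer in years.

Hydraulic gradient i = (23.41 − 20.01) / 2600 = 3.4 / 2600 = 0.001308.
Darcy flux q = K · i = 15.50 × 0.001308 = 0.02027 m/day.
Seepage velocity v = q / n_e = 0.02027 / 0.25 = 0.08108 m/day.
Travel time t = L / v = 2600 / 0.08108 = 32068 days = 87.80 years.

87.8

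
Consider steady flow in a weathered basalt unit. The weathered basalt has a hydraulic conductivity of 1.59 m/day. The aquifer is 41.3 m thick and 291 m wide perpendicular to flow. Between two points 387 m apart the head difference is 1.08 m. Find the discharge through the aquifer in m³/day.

53.3

Cross-sectional area A = 291 × 41.3 = 12018 m².
Hydraulic gradient i = Δh / L = 1.08 / 387 = 0.002791.
Darcy's law: Q = K · A · i = 1.590 × 12018 × 0.002791 = 53.33 m³/day.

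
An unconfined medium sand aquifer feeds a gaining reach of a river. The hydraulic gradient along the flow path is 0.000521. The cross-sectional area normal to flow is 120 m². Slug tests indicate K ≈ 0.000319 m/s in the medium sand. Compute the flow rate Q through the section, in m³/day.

1.72

Convert K: 0.000319 m/s × 86400 = 27.56 m/day.
Hydraulic gradient i = 0.000521.
Darcy's law: Q = K · A · i = 27.56 × 120.0 × 0.0005210 = 1.723 m³/day.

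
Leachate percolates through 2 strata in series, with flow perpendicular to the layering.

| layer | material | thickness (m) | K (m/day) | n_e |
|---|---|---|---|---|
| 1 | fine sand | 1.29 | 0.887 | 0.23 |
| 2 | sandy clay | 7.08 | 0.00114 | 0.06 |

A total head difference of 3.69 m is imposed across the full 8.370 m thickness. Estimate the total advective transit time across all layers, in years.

With flow normal to the layers, continuity requires the same specific discharge q through every layer.
Σ(b_i/K_i) = 1.29/0.887 + 7.08/0.00114 = 6212 d.
q = Δh / Σ(b_i/K_i) = 3.69 / 6212 = 0.0005940 m/day.
In each layer the seepage velocity is v_i = q/n_i, so the layer transit time is t_i = b_i·n_i / q:
  layer 1 (fine sand): t_1 = 1.29 × 0.23 / 0.0005940 = 499.5 d
  layer 2 (sandy clay): t_2 = 7.08 × 0.06 / 0.0005940 = 715.1 d
Total t = Σ t_i = 1215 days = 3.325 years.

3.33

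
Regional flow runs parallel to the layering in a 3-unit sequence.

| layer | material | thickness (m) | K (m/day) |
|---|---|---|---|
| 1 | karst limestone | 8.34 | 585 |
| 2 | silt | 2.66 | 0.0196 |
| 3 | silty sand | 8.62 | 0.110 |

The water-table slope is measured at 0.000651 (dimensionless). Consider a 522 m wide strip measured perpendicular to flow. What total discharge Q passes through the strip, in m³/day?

1660

Flow is parallel to layering, so each bed carries its own Darcy discharge and the transmissivities add.
Σ(K_i·b_i) = 585×8.34 + 0.0196×2.66 + 0.110×8.62 = 4880 m²/day.
Hydraulic gradient i = 0.000651.
Q = Σ(K_i·b_i) · W · i = 4880 × 522 × 0.0006510 = 1658 m³/day.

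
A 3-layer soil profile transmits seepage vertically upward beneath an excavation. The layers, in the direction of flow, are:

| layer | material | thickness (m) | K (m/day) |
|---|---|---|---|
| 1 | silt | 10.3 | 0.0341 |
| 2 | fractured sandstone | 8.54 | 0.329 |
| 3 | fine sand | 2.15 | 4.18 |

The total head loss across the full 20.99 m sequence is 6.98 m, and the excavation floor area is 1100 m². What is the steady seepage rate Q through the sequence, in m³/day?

Flow is perpendicular to layering, so the layers act in series and the equivalent K is the thickness-weighted harmonic mean.
Total thickness L = 10.3 + 8.54 + 2.15 = 20.99 m.
Σ(b_i/K_i) = 10.3/0.0341 + 8.54/0.329 + 2.15/4.18 = 328.5 d.
K_eq = L / Σ(b_i/K_i) = 20.99 / 328.5 = 0.06389 m/day.
Q = K_eq · A · (Δh/L) = 0.06389 × 1100 × (6.98/20.99) = 23.37 m³/day.

23.4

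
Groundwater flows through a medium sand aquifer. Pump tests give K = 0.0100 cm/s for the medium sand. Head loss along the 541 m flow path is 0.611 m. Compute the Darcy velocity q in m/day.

Convert K: 0.0100 cm/s × 864 = 8.640 m/day.
Hydraulic gradient i = Δh / L = 0.611 / 541 = 0.001129.
Specific discharge q = K · i = 8.640 × 0.001129 = 0.009758 m/day.

0.00976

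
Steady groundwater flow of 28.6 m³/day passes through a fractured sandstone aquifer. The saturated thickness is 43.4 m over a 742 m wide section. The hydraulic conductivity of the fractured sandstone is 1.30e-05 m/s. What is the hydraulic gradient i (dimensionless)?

Convert K: 1.30e-05 m/s × 86400 = 1.123 m/day.
Cross-sectional area A = 742 × 43.4 = 32203 m².
From Q = K·A·i, i = Q / (K·A) = 28.6 / (1.123 × 32203) = 0.0007907.

0.000791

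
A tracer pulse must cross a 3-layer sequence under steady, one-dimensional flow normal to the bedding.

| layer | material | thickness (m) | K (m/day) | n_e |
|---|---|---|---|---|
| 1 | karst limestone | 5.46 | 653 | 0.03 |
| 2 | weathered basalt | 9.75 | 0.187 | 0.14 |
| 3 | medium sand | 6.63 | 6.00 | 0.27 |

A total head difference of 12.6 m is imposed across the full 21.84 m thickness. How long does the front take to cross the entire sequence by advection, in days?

With flow normal to the layers, continuity requires the same specific discharge q through every layer.
Σ(b_i/K_i) = 5.46/653 + 9.75/0.187 + 6.63/6.00 = 53.25 d.
q = Δh / Σ(b_i/K_i) = 12.6 / 53.25 = 0.2366 m/day.
In each layer the seepage velocity is v_i = q/n_i, so the layer transit time is t_i = b_i·n_i / q:
  layer 1 (karst limestone): t_1 = 5.46 × 0.03 / 0.2366 = 0.6923 d
  layer 2 (weathered basalt): t_2 = 9.75 × 0.14 / 0.2366 = 5.769 d
  layer 3 (medium sand): t_3 = 6.63 × 0.27 / 0.2366 = 7.566 d
Total t = Σ t_i = 14.03 days.

14.0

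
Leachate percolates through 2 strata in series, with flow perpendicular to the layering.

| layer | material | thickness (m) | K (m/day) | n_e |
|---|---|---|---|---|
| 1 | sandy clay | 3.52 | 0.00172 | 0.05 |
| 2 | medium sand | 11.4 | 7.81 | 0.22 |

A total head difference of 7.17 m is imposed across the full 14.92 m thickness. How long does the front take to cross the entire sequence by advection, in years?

With flow normal to the layers, continuity requires the same specific discharge q through every layer.
Σ(b_i/K_i) = 3.52/0.00172 + 11.4/7.81 = 2048 d.
q = Δh / Σ(b_i/K_i) = 7.17 / 2048 = 0.003501 m/day.
In each layer the seepage velocity is v_i = q/n_i, so the layer transit time is t_i = b_i·n_i / q:
  layer 1 (sandy clay): t_1 = 3.52 × 0.05 / 0.003501 = 50.27 d
  layer 2 (medium sand): t_2 = 11.4 × 0.22 / 0.003501 = 716.4 d
Total t = Σ t_i = 766.6 days = 2.099 years.

2.10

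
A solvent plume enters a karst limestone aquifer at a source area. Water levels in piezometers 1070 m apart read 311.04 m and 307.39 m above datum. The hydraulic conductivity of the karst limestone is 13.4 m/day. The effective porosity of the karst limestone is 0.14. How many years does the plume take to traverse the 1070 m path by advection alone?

Hydraulic gradient i = (311.04 − 307.39) / 1070 = 3.65 / 1070 = 0.003411.
Darcy flux q = K · i = 13.40 × 0.003411 = 0.04571 m/day.
Seepage velocity v = q / n_e = 0.04571 / 0.14 = 0.3265 m/day.
Travel time t = L / v = 1070 / 0.3265 = 3277 days = 8.972 years.

8.97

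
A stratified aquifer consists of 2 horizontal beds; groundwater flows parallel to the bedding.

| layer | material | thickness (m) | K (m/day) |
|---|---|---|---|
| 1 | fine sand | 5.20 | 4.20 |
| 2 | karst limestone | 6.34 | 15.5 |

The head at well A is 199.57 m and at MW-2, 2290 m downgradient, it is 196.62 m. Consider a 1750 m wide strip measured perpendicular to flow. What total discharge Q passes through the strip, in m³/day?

Flow is parallel to layering, so each bed carries its own Darcy discharge and the transmissivities add.
Σ(K_i·b_i) = 4.20×5.20 + 15.5×6.34 = 120.1 m²/day.
Hydraulic gradient i = (199.57 − 196.62) / 2290 = 2.95 / 2290 = 0.001288.
Q = Σ(K_i·b_i) · W · i = 120.1 × 1750 × 0.001288 = 270.8 m³/day.

271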